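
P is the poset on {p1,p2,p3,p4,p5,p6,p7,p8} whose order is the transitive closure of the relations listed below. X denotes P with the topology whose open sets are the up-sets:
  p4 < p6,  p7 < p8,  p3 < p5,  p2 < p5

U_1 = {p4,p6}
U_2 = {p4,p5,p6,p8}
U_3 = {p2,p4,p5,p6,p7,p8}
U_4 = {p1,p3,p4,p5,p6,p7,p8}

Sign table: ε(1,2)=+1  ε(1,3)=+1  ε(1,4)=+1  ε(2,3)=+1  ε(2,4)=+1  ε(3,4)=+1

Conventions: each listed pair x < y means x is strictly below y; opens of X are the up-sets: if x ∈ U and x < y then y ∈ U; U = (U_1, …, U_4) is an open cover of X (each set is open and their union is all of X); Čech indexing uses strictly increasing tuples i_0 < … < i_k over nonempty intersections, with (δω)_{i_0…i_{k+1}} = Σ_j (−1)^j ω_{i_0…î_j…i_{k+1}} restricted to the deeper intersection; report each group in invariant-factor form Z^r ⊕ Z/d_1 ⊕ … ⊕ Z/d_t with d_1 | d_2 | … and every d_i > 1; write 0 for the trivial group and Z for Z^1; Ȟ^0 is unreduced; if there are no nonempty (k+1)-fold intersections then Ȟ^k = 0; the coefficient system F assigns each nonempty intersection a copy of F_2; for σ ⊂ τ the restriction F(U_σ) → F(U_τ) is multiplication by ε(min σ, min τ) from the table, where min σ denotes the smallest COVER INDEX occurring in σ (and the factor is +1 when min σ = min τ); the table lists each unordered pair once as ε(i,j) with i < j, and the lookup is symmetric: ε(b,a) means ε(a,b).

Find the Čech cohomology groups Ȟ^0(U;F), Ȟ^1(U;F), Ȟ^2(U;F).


Ȟ^0 = Z/2; Ȟ^1 = 0; Ȟ^2 = 0

cover nerve:
  U12={p4,p6} U13={p4,p6} U14={p4,p6} U23={p4,p5,p6,p8} U24={p4,p5,p6,p8} U34={p4,p5,p6,p7,p8}
  U123={p4,p6} U124={p4,p6} U134={p4,p6} U234={p4,p5,p6,p8}
  U1234={p4,p6}
C dims 4,6,4,1; δ0: rk_F2 3; δ1: rk_F2 3; δ2: rk_F2 1
Ȟ^0: (4−3)−0=1 ⇒ Z/2
Ȟ^1: (6−3)−3=0 ⇒ 0
Ȟ^2: (4−1)−3=0 ⇒ 0


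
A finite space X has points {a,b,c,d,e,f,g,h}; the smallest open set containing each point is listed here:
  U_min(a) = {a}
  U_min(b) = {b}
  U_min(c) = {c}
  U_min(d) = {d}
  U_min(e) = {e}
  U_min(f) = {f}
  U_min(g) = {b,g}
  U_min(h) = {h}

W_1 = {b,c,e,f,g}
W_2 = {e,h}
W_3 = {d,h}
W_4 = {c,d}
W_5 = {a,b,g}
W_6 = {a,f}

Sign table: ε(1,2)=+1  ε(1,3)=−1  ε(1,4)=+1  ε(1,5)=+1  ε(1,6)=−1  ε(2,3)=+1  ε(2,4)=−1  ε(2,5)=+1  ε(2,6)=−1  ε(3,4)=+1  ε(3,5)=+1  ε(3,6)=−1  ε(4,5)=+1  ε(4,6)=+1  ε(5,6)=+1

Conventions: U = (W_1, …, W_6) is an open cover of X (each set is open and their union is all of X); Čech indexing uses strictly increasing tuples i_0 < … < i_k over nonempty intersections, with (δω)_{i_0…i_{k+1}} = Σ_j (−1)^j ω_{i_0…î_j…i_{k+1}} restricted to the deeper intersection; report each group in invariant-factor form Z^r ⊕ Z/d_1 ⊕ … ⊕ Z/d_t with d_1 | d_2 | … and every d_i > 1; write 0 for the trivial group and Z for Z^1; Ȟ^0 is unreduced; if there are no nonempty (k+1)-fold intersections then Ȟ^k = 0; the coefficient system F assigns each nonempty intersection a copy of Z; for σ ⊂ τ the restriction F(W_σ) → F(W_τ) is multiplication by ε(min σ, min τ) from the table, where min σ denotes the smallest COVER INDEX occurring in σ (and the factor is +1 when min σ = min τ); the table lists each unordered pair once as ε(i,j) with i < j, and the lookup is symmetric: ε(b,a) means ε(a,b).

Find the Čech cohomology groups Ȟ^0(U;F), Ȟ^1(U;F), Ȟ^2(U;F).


Ȟ^0 ≅ 0, Ȟ^1 ≅ Z ⊕ Z/2 and Ȟ^2 ≅ 0

cover nerve:
  W12={e} W14={c} W15={b,g} W16={f} W23={h} W34={d} W56={a}
C dims 6,7; δ0: rk 6, SNF 1^5·2
Ȟ^0: (6−6)−0=0 ⇒ 0
Ȟ^1: (7−0)−6=1 plus torsion [2] ⇒ Z ⊕ Z/2
Ȟ^2: (0−0)−0=0 ⇒ 0


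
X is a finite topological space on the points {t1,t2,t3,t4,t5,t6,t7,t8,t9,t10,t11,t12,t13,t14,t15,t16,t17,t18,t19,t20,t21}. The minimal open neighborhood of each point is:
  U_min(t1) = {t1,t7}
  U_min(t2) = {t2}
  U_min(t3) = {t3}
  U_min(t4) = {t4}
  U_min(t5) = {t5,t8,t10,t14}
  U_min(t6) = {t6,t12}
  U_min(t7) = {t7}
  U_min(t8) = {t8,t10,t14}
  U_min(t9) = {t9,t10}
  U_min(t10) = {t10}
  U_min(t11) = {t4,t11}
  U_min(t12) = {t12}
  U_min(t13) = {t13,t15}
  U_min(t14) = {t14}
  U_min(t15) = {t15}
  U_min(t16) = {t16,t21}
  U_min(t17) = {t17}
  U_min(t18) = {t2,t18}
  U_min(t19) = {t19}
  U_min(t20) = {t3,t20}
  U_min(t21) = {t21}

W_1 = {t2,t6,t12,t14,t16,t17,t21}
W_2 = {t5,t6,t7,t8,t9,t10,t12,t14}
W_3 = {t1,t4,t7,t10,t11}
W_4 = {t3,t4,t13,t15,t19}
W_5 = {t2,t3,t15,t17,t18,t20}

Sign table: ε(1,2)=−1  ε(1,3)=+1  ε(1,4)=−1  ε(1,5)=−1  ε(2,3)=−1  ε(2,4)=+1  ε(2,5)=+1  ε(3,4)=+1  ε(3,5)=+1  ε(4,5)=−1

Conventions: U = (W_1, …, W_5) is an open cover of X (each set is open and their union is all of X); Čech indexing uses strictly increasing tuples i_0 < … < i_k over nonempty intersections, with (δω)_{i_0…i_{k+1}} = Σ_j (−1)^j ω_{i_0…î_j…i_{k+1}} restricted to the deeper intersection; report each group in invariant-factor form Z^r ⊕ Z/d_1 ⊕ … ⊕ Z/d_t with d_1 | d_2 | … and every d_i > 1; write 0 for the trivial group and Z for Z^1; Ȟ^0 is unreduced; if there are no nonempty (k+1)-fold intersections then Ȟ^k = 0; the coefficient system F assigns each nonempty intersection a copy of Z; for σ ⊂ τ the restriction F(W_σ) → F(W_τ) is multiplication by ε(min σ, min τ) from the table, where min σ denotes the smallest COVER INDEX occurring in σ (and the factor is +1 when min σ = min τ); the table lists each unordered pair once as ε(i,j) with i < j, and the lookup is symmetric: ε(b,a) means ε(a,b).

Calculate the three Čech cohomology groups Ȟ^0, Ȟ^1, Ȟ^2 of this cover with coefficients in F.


Ȟ^0(U;F) ≅ Z, Ȟ^1(U;F) ≅ Z, Ȟ^2(U;F) ≅ 0

nerve of the cover:
  W12={t6,t12,t14} W15={t2,t17} W23={t7,t10} W34={t4} W45={t3,t15}
C dims 5,5; δ0: rk 4, SNF 1^4
Ȟ^0 = (5 − 4) − 0 = 1, so Ȟ^0 ≅ Z
Ȟ^1 = (5 − 0) − 4 = 1, so Ȟ^1 ≅ Z
Ȟ^2 = (0 − 0) − 0 = 0, so Ȟ^2 ≅ 0


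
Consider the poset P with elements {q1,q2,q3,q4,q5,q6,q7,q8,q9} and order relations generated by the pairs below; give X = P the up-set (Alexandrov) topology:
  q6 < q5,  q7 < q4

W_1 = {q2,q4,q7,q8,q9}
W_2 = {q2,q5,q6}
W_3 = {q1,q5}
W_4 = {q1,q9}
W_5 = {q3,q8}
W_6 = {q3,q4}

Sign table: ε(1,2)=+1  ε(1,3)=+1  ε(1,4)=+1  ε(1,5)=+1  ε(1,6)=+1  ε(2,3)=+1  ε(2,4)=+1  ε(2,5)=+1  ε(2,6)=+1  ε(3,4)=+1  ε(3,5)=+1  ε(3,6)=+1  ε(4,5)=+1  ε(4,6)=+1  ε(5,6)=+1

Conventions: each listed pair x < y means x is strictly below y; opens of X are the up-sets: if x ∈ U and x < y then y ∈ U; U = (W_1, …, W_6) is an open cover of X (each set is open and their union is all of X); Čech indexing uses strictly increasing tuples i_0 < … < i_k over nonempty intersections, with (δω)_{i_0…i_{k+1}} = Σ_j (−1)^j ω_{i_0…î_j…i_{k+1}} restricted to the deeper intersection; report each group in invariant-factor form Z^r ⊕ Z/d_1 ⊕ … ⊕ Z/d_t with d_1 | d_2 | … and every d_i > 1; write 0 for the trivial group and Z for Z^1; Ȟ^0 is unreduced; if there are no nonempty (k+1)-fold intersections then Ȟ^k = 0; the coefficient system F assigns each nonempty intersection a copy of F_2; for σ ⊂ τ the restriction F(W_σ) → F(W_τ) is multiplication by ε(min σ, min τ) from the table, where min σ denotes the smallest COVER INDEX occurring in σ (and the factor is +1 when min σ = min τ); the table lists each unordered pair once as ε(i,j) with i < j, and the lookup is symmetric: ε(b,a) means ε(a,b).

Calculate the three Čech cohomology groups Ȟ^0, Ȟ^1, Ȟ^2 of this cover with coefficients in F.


Ȟ^0 = Z/2, Ȟ^1 = Z/2 ⊕ Z/2 and Ȟ^2 = 0

cover nerve:
  W12={q2} W14={q9} W15={q8} W16={q4} W23={q5} W34={q1} W56={q3}
C dims 6,7; δ0: rk_F2 5
Ȟ^0: (6−5)−0=1 ⇒ Z/2
Ȟ^1: (7−0)−5=2 ⇒ Z/2 ⊕ Z/2
Ȟ^2: (0−0)−0=0 ⇒ 0


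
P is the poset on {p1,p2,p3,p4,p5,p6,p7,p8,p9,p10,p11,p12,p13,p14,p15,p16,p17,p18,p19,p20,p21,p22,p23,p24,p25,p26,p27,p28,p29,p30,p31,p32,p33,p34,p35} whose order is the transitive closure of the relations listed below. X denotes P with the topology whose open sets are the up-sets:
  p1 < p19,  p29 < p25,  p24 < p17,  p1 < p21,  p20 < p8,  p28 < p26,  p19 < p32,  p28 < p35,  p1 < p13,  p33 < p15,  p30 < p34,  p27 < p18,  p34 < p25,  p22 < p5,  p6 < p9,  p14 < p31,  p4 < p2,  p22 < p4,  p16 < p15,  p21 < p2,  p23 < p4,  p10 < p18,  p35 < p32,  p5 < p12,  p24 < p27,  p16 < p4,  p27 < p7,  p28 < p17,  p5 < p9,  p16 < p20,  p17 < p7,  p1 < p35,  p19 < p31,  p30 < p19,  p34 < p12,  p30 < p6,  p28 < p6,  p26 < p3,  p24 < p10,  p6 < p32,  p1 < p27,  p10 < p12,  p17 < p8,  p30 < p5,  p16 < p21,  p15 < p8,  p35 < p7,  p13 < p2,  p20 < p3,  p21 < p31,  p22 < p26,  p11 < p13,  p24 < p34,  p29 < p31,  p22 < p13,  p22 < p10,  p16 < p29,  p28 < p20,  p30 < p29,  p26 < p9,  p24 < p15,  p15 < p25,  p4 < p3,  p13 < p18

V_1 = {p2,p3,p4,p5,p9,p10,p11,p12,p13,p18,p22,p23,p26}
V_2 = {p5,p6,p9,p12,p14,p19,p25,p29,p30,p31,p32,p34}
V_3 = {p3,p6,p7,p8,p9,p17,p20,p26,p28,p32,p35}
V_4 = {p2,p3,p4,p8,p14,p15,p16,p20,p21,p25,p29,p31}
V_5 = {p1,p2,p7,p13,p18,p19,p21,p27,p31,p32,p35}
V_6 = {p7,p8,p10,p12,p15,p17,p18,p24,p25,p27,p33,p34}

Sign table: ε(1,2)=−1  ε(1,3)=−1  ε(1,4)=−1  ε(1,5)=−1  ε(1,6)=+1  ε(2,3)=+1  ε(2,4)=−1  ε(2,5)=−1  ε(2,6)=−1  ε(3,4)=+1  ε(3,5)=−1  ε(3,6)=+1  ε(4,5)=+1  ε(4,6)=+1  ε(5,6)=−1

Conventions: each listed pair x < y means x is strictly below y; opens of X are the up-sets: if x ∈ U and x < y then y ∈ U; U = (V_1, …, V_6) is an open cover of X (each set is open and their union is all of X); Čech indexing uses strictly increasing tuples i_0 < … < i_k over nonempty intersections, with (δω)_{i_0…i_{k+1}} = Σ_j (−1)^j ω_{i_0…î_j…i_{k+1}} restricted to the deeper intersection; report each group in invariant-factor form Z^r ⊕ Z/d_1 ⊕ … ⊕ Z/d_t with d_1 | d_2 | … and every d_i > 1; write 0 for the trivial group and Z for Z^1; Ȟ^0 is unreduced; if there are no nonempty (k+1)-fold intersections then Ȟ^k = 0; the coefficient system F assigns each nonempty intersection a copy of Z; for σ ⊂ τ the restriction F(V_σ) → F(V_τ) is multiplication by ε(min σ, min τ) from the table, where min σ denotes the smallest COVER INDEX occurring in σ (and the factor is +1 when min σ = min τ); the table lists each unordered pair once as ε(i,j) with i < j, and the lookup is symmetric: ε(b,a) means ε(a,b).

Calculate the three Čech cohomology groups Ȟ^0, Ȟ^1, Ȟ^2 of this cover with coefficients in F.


Ȟ^0(U;F) ≅ 0, Ȟ^1(U;F) ≅ Z/2, Ȟ^2(U;F) ≅ Z

nonempty intersections:
  V12={p5,p9,p12} V13={p3,p9,p26} V14={p2,p3,p4} V15={p2,p13,p18} V16={p10,p12,p18} V23={p6,p9,p32} V24={p14,p25,p29,p31} V25={p19,p31,p32} V26={p12,p25,p34} V34={p3,p8,p20} V35={p7,p32,p35} V36={p7,p8,p17} V45={p2,p21,p31} V46={p8,p15,p25} V56={p7,p18,p27}
  V123={p9} V126={p12} V134={p3} V145={p2} V156={p18} V235={p32} V245={p31} V246={p25} V346={p8} V356={p7}
C dims 6,15,10; δ0: rk 6, SNF 1^5·2; δ1: rk 9, SNF 1^9
Ȟ^0: (6−6)−0=0 ⇒ 0
Ȟ^1: (15−9)−6=0 plus torsion [2] ⇒ Z/2
Ȟ^2: (10−0)−9=1 ⇒ Z


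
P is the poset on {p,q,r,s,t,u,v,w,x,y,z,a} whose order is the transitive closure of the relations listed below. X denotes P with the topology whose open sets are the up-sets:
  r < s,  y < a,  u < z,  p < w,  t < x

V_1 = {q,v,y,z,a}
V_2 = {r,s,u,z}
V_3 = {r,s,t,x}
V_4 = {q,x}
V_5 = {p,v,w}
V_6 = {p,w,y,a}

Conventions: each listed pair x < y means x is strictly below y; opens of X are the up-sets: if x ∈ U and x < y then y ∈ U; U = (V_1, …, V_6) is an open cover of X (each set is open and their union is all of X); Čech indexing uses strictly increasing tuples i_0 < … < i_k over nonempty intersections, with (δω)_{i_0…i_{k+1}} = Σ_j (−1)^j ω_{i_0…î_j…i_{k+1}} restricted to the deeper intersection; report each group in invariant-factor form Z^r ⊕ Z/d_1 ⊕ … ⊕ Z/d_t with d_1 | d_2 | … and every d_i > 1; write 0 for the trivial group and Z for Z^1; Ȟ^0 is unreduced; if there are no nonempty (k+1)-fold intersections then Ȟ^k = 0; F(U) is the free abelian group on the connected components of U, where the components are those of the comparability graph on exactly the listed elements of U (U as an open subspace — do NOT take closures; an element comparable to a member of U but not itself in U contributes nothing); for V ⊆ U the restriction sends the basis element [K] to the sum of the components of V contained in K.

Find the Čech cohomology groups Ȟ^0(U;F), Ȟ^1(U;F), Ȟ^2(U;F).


nerve simplices:
  V12={z} V14={q} V15={v} V16={y,a} V23={r,s} V34={x} V56={p,w}
components per intersection:
  V1: {q} {v} {y,a} {z}
  V2: {r,s} {u,z}
  V3: {r,s} {t,x}
  V4: {q} {x}
  V5: {p,w} {v}
  V6: {p,w} {y,a}
  V12: {z}
  V14: {q}
  V15: {v}
  V16: {y,a}
  V23: {r,s}
  V34: {x}
  V56: {p,w}
C dims 14,7; δ0: rk 7, SNF 1^7
degree 0: 14−7−0 = 7 → Ȟ^0 ≅ Z^7
degree 1: 7−0−7 = 0 → Ȟ^1 ≅ 0
degree 2: 0−0−0 = 0 → Ȟ^2 ≅ 0

Ȟ^0 = Z^7, Ȟ^1 = 0 and Ȟ^2 = 0


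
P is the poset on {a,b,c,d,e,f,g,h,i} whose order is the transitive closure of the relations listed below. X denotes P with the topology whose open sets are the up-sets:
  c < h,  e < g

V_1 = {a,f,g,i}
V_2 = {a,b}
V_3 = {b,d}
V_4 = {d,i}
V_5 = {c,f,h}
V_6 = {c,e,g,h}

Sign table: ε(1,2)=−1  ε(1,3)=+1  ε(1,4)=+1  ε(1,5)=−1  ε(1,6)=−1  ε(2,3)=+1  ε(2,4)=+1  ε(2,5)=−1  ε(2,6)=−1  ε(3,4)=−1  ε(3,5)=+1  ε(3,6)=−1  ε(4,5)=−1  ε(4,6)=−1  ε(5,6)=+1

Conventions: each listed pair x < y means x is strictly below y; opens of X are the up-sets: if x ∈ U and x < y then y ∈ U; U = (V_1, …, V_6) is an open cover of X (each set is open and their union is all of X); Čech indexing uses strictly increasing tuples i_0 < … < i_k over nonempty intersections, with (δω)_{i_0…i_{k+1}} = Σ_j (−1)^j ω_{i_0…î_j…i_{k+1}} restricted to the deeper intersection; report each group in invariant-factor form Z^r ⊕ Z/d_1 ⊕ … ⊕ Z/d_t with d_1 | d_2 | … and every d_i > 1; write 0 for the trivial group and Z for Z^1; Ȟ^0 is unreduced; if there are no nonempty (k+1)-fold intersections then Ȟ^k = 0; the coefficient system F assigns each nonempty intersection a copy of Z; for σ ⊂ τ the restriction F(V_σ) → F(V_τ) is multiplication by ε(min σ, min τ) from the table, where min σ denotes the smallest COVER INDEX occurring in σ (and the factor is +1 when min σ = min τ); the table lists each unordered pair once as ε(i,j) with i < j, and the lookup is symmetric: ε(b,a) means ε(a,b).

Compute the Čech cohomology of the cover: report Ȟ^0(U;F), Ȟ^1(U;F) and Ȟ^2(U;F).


cover nerve:
  V12={a} V14={i} V15={f} V16={g} V23={b} V34={d} V56={c,h}
C dims 6,7; δ0: rk 5, SNF 1^5
Ȟ^0: (6−5)−0=1 ⇒ Z
Ȟ^1: (7−0)−5=2 ⇒ Z^2
Ȟ^2: (0−0)−0=0 ⇒ 0

Ȟ^0(U;F) ≅ Z, Ȟ^1(U;F) ≅ Z^2, Ȟ^2(U;F) ≅ 0


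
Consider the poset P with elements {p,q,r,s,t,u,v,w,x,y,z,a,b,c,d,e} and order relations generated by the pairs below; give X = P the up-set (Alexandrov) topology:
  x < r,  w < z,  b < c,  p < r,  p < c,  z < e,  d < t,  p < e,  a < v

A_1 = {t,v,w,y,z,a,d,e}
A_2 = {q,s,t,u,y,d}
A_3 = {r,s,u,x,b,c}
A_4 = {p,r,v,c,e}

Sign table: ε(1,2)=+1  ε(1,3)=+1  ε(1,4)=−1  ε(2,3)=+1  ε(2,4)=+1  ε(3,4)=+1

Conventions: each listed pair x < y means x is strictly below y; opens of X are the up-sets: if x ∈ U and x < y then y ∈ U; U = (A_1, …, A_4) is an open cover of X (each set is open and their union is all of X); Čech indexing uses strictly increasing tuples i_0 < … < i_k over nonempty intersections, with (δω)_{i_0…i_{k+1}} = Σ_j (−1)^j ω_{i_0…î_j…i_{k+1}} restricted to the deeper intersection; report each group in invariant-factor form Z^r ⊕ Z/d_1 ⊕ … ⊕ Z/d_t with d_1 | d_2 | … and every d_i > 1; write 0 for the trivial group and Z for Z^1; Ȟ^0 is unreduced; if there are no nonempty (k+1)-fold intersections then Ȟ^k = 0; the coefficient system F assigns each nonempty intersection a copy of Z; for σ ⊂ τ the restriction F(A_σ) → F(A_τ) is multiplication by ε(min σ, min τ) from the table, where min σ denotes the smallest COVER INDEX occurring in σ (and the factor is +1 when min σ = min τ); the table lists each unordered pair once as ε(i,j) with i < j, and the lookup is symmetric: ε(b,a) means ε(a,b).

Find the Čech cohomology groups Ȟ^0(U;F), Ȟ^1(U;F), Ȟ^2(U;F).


Ȟ^0 = 0, Ȟ^1 = Z/2 and Ȟ^2 = 0

nerve simplices:
  A12={t,y,d} A14={v,e} A23={s,u} A34={r,c}
C dims 4,4; δ0: rk 4, SNF 1^3·2
degree 0: 4−4−0 = 0 → Ȟ^0 ≅ 0
degree 1: 4−0−4 = 0 plus torsion [2] → Ȟ^1 ≅ Z/2
degree 2: 0−0−0 = 0 → Ȟ^2 ≅ 0


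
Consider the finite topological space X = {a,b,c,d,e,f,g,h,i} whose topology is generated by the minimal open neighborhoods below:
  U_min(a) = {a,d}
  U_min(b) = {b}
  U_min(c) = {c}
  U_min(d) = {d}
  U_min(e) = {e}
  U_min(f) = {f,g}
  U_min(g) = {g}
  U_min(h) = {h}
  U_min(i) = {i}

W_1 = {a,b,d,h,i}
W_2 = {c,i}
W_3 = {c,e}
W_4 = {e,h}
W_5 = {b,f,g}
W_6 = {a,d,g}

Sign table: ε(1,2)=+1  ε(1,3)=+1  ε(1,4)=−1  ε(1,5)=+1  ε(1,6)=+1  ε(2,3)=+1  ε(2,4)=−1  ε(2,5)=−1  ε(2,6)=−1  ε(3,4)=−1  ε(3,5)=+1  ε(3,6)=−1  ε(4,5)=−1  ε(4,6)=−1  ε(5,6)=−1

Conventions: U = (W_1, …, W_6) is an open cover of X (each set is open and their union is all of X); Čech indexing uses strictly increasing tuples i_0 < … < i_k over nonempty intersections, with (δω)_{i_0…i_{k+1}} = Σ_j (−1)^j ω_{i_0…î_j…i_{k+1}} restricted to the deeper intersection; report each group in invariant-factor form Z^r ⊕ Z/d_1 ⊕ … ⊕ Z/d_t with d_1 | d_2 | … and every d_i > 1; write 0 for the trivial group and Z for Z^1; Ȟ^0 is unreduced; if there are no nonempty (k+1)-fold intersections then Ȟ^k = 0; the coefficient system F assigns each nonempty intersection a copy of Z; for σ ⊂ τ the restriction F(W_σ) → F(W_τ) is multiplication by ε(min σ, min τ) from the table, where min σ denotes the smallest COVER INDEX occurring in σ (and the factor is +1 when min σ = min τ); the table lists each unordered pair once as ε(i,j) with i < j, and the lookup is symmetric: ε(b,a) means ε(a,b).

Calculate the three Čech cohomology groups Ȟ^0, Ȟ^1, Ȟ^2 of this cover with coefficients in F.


nonempty overlaps:
  W12={i} W14={h} W15={b} W16={a,d} W23={c} W34={e} W56={g}
C dims 6,7; δ0: rk 6, SNF 1^5·2
degree 0: 6−6−0 = 0 → Ȟ^0 ≅ 0
degree 1: 7−0−6 = 1 plus torsion [2] → Ȟ^1 ≅ Z ⊕ Z/2
degree 2: 0−0−0 = 0 → Ȟ^2 ≅ 0

Ȟ^0 ≅ 0,  Ȟ^1 ≅ Z ⊕ Z/2,  Ȟ^2 ≅ 0


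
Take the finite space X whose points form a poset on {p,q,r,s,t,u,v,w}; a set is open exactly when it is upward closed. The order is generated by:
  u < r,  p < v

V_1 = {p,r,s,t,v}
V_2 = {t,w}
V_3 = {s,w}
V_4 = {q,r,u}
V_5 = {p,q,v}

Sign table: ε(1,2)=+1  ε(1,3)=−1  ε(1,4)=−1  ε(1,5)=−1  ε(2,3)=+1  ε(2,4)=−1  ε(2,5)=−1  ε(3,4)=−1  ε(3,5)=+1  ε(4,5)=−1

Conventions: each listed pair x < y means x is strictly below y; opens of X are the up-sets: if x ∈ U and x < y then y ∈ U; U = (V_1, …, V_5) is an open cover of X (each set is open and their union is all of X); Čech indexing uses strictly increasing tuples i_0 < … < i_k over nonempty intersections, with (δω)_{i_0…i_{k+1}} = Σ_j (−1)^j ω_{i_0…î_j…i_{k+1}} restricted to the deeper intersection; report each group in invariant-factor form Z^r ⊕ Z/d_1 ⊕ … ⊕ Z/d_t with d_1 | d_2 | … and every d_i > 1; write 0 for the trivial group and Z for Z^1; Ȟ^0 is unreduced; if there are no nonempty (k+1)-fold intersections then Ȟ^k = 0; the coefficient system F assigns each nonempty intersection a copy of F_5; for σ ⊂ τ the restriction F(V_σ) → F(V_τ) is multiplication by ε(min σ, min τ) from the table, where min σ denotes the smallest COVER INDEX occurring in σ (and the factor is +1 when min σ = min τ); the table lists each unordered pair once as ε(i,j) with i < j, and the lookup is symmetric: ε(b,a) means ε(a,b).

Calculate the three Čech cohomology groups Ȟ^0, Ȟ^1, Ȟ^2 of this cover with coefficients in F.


cover nerve:
  V12={t} V13={s} V14={r} V15={p,v} V23={w} V45={q}
C dims 5,6; δ0: rk_F5 5
Ȟ^0: (5−5)−0=0 ⇒ 0
Ȟ^1: (6−0)−5=1 ⇒ Z/5
Ȟ^2: (0−0)−0=0 ⇒ 0

Ȟ^0 = 0, Ȟ^1 = Z/5, Ȟ^2 = 0


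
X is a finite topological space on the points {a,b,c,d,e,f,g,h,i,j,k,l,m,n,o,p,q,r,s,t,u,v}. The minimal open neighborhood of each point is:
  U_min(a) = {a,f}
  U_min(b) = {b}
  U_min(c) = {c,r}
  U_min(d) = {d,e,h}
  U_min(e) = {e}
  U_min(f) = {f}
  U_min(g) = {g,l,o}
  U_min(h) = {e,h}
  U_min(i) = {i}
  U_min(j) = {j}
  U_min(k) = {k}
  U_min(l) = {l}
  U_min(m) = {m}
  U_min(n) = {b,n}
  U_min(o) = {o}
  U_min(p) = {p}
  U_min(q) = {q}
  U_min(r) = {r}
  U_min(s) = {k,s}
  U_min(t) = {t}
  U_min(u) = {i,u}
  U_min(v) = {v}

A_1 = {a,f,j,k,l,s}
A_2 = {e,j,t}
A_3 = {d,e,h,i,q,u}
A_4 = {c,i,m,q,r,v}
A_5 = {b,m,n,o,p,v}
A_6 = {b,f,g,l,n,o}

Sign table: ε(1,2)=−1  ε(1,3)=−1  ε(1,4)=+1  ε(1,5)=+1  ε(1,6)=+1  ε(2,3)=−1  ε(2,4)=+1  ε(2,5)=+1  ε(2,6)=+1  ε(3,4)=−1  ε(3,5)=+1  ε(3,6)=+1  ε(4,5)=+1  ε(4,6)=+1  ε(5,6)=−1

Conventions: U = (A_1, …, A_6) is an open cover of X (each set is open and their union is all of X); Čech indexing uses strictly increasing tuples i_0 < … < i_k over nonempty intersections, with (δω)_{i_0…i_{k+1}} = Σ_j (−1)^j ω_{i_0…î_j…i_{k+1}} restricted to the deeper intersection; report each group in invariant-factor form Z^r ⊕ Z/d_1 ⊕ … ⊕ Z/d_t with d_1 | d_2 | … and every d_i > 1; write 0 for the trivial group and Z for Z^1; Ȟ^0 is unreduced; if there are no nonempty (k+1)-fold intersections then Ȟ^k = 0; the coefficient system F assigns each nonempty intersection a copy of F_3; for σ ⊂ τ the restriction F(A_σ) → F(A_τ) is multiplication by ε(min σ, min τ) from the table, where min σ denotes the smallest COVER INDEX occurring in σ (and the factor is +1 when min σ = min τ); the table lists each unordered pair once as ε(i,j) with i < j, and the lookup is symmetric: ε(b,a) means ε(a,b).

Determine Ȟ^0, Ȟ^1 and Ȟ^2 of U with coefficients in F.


nerve simplices:
  A12={j} A16={f,l} A23={e} A34={i,q} A45={m,v} A56={b,n,o}
C dims 6,6; δ0: rk_F3 5
degree 0: 6−5−0 = 1 → Ȟ^0 ≅ Z/3
degree 1: 6−0−5 = 1 → Ȟ^1 ≅ Z/3
degree 2: 0−0−0 = 0 → Ȟ^2 ≅ 0

Ȟ^0(U;F) ≅ Z/3; Ȟ^1(U;F) ≅ Z/3; Ȟ^2(U;F) ≅ 0


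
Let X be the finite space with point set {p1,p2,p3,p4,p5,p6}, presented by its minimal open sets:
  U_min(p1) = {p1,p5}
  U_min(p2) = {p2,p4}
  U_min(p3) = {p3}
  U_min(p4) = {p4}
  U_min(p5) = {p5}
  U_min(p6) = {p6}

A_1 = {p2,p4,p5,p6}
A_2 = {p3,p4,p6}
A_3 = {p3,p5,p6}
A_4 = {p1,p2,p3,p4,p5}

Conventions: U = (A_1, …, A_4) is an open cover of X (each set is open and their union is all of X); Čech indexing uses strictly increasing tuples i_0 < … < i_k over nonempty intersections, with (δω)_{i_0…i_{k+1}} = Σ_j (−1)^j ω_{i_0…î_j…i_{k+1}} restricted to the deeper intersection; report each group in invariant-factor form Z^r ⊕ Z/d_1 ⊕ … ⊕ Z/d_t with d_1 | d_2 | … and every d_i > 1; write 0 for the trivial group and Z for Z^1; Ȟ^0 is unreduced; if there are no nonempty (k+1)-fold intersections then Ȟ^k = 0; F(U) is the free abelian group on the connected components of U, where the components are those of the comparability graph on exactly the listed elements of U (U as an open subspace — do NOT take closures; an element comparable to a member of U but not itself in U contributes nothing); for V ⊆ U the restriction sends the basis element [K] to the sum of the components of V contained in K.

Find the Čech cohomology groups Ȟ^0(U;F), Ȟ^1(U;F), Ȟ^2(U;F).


Ȟ^0 = Z^4, Ȟ^1 = 0, Ȟ^2 = 0

intersection data:
  A12={p4,p6} A13={p5,p6} A14={p2,p4,p5} A23={p3,p6} A24={p3,p4} A34={p3,p5}
  A123={p6} A124={p4} A134={p5} A234={p3}
components per intersection:
  A1: {p2,p4} {p5} {p6}
  A2: {p3} {p4} {p6}
  A3: {p3} {p5} {p6}
  A4: {p1,p5} {p2,p4} {p3}
  A12: {p4} {p6}
  A13: {p5} {p6}
  A14: {p2,p4} {p5}
  A23: {p3} {p6}
  A24: {p3} {p4}
  A34: {p3} {p5}
  A123: {p6}
  A124: {p4}
  A134: {p5}
  A234: {p3}
C dims 12,12,4; δ0: rk 8, SNF 1^8; δ1: rk 4, SNF 1^4
Ȟ^0 = (12 − 8) − 0 = 4, so Ȟ^0 ≅ Z^4
Ȟ^1 = (12 − 4) − 8 = 0, so Ȟ^1 ≅ 0
Ȟ^2 = (4 − 0) − 4 = 0, so Ȟ^2 ≅ 0


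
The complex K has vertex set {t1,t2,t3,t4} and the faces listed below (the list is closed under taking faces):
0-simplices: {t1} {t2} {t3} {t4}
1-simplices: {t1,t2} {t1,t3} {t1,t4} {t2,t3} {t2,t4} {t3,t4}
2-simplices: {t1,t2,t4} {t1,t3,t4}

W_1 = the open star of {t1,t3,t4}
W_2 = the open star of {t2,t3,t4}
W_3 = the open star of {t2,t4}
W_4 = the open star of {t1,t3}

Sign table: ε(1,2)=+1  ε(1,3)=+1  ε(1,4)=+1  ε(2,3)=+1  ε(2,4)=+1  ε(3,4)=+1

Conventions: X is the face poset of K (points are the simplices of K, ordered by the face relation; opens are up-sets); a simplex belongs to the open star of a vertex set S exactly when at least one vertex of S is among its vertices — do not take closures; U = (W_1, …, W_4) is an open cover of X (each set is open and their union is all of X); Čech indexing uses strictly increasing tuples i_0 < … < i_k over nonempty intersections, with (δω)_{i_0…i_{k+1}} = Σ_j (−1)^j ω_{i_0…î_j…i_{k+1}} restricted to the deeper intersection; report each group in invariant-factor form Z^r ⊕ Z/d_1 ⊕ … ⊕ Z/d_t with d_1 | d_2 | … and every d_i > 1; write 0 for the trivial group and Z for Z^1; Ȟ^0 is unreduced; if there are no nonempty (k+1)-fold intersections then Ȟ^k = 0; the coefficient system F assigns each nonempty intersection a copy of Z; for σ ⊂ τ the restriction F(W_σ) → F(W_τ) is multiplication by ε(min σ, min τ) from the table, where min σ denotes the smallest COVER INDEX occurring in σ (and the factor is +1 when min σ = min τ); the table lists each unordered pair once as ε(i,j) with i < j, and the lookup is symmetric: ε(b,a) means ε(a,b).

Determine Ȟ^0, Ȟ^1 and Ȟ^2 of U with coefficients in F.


Ȟ^0 ≅ Z, Ȟ^1 ≅ 0 and Ȟ^2 ≅ 0

cover nerve:
  W1={{t1},{t3},{t4},{t1,t2},{t1,t3},{t1,t4},{t2,t3},{t2,t4},{t3,t4},{t1,t2,t4},{t1,t3,t4}} W2={{t2},{t3},{t4},{t1,t2},{t1,t3},{t1,t4},{t2,t3},{t2,t4},{t3,t4},{t1,t2,t4},{t1,t3,t4}} W3={{t2},{t4},{t1,t2},{t1,t4},{t2,t3},{t2,t4},{t3,t4},{t1,t2,t4},{t1,t3,t4}} W4={{t1},{t3},{t1,t2},{t1,t3},{t1,t4},{t2,t3},{t3,t4},{t1,t2,t4},{t1,t3,t4}}
  W12={{t3},{t4},{t1,t2},{t1,t3},{t1,t4},{t2,t3},{t2,t4},{t3,t4},{t1,t2,t4},{t1,t3,t4}} W13={{t4},{t1,t2},{t1,t4},{t2,t3},{t2,t4},{t3,t4},{t1,t2,t4},{t1,t3,t4}} W14={{t1},{t3},{t1,t2},{t1,t3},{t1,t4},{t2,t3},{t3,t4},{t1,t2,t4},{t1,t3,t4}} W23={{t2},{t4},{t1,t2},{t1,t4},{t2,t3},{t2,t4},{t3,t4},{t1,t2,t4},{t1,t3,t4}} W24={{t3},{t1,t2},{t1,t3},{t1,t4},{t2,t3},{t3,t4},{t1,t2,t4},{t1,t3,t4}} W34={{t1,t2},{t1,t4},{t2,t3},{t3,t4},{t1,t2,t4},{t1,t3,t4}}
  W123={{t4},{t1,t2},{t1,t4},{t2,t3},{t2,t4},{t3,t4},{t1,t2,t4},{t1,t3,t4}} W124={{t3},{t1,t2},{t1,t3},{t1,t4},{t2,t3},{t3,t4},{t1,t2,t4},{t1,t3,t4}} W134={{t1,t2},{t1,t4},{t2,t3},{t3,t4},{t1,t2,t4},{t1,t3,t4}} W234={{t1,t2},{t1,t4},{t2,t3},{t3,t4},{t1,t2,t4},{t1,t3,t4}}
  W1234={{t1,t2},{t1,t4},{t2,t3},{t3,t4},{t1,t2,t4},{t1,t3,t4}}
C dims 4,6,4,1; δ0: rk 3, SNF 1^3; δ1: rk 3, SNF 1^3; δ2: rk 1, SNF 1^1
Ȟ^0: (4−3)−0=1 ⇒ Z
Ȟ^1: (6−3)−3=0 ⇒ 0
Ȟ^2: (4−1)−3=0 ⇒ 0


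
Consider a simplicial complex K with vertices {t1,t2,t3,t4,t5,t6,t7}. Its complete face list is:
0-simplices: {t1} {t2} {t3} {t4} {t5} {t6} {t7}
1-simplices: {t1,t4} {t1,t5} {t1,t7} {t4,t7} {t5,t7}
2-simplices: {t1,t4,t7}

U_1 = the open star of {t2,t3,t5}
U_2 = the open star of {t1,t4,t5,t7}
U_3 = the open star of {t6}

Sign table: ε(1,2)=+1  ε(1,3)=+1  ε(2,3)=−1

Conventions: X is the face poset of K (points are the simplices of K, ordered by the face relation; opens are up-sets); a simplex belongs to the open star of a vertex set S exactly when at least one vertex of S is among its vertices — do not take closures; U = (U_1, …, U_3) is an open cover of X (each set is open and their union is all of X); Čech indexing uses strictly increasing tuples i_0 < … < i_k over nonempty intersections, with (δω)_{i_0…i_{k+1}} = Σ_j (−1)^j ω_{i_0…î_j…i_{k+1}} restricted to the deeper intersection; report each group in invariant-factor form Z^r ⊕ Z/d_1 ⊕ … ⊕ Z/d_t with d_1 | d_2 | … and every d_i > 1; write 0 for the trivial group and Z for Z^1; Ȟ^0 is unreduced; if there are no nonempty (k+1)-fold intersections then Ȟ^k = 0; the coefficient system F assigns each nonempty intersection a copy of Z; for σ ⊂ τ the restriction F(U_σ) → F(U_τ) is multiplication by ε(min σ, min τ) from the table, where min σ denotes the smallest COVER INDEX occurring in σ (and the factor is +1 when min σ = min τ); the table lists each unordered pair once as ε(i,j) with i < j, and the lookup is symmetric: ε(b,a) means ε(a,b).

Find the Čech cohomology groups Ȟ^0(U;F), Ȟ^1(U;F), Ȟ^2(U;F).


nonempty overlaps:
  U1={{t2},{t3},{t5},{t1,t5},{t5,t7}} U2={{t1},{t4},{t5},{t7},{t1,t4},{t1,t5},{t1,t7},{t4,t7},{t5,t7},{t1,t4,t7}} U3={{t6}}
  U12={{t5},{t1,t5},{t5,t7}}
C dims 3,1; δ0: rk 1, SNF 1^1
degree 0: 3−1−0 = 2 → Ȟ^0 ≅ Z^2
degree 1: 1−0−1 = 0 → Ȟ^1 ≅ 0
degree 2: 0−0−0 = 0 → Ȟ^2 ≅ 0

Ȟ^0(U;F) ≅ Z^2; Ȟ^1(U;F) ≅ 0; Ȟ^2(U;F) ≅ 0


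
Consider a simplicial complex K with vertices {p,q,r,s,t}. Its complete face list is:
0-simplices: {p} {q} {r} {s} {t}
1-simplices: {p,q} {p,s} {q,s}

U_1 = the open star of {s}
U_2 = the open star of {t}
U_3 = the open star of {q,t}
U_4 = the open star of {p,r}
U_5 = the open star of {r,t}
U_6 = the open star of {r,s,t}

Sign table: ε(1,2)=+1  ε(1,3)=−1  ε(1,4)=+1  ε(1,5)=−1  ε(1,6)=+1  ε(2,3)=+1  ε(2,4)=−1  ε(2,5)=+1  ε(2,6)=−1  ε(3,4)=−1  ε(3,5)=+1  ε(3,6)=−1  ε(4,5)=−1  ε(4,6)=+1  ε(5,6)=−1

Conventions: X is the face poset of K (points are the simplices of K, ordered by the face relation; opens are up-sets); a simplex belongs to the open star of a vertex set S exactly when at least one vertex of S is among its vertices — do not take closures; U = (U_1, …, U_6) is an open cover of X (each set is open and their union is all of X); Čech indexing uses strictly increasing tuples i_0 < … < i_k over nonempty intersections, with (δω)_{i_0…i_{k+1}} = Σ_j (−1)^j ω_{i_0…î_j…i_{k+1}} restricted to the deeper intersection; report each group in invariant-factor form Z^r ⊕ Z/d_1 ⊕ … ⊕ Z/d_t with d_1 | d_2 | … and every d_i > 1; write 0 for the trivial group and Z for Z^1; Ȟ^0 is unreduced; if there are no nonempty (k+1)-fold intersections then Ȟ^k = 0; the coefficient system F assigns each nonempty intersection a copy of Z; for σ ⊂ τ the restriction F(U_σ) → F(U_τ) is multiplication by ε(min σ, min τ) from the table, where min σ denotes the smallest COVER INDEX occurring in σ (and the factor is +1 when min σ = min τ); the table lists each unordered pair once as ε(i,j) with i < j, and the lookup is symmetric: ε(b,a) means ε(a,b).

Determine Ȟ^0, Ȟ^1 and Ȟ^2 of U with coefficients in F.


nerve simplices:
  U1={{s},{p,s},{q,s}} U2={{t}} U3={{q},{t},{p,q},{q,s}} U4={{p},{r},{p,q},{p,s}} U5={{r},{t}} U6={{r},{s},{t},{p,s},{q,s}}
  U13={{q,s}} U14={{p,s}} U16={{s},{p,s},{q,s}} U23={{t}} U25={{t}} U26={{t}} U34={{p,q}} U35={{t}} U36={{t},{q,s}} U45={{r}} U46={{r},{p,s}} U56={{r},{t}}
  U136={{q,s}} U146={{p,s}} U235={{t}} U236={{t}} U256={{t}} U356={{t}} U456={{r}}
  U2356={{t}}
C dims 6,12,7,1; δ0: rk 5, SNF 1^5; δ1: rk 6, SNF 1^6; δ2: rk 1, SNF 1^1
degree 0: 6−5−0 = 1 → Ȟ^0 ≅ Z
degree 1: 12−6−5 = 1 → Ȟ^1 ≅ Z
degree 2: 7−1−6 = 0 → Ȟ^2 ≅ 0

Ȟ^0 = Z, Ȟ^1 = Z and Ȟ^2 = 0


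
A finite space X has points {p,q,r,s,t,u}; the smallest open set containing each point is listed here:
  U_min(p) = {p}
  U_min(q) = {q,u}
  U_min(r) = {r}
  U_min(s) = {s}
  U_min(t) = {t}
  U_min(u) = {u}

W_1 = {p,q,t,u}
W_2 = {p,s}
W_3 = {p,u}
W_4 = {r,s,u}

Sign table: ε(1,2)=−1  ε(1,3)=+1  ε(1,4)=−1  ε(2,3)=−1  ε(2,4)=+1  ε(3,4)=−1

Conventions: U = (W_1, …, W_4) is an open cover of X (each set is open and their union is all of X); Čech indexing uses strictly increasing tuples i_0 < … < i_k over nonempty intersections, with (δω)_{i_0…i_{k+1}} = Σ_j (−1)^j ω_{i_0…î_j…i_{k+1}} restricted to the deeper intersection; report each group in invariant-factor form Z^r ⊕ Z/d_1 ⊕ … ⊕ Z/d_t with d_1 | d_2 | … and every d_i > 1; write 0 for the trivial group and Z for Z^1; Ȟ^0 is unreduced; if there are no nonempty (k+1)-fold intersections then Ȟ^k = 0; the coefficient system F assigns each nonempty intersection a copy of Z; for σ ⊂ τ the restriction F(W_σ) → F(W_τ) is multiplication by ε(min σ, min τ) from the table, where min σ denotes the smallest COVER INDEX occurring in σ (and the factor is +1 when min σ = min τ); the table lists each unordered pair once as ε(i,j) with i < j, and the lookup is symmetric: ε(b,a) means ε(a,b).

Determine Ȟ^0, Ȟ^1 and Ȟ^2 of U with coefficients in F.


Ȟ^0 ≅ Z, Ȟ^1 ≅ Z and Ȟ^2 ≅ 0

nerve of the cover:
  W12={p} W13={p,u} W14={u} W23={p} W24={s} W34={u}
  W123={p} W134={u}
C dims 4,6,2; δ0: rk 3, SNF 1^3; δ1: rk 2, SNF 1^2
Ȟ^0 = (4 − 3) − 0 = 1, so Ȟ^0 ≅ Z
Ȟ^1 = (6 − 2) − 3 = 1, so Ȟ^1 ≅ Z
Ȟ^2 = (2 − 0) − 2 = 0, so Ȟ^2 ≅ 0


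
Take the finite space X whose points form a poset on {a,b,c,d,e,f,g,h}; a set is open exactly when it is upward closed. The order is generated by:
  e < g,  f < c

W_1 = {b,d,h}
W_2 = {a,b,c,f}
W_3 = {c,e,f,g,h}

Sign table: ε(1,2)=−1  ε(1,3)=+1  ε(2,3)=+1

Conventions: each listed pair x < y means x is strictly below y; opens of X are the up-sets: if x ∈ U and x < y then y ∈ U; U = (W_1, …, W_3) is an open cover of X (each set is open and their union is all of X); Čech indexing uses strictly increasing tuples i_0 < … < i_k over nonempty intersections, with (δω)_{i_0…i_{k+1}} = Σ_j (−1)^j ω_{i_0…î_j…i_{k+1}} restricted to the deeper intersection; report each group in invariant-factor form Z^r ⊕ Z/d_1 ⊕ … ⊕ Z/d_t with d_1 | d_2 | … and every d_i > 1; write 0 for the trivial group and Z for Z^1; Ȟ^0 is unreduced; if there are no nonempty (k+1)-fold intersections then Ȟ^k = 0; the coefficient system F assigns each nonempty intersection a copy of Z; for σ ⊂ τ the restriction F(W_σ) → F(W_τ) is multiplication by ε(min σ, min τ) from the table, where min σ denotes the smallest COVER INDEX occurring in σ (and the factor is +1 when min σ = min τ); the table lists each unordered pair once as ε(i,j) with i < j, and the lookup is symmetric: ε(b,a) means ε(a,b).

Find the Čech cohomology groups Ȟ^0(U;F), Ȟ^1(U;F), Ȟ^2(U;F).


Ȟ^0 ≅ 0, Ȟ^1 ≅ Z/2, Ȟ^2 ≅ 0

intersection data:
  W12={b} W13={h} W23={c,f}
C dims 3,3; δ0: rk 3, SNF 1^2·2
Ȟ^0 = (3 − 3) − 0 = 0, so Ȟ^0 ≅ 0
Ȟ^1 = (3 − 0) − 3 = 0 plus torsion [2], so Ȟ^1 ≅ Z/2
Ȟ^2 = (0 − 0) − 0 = 0, so Ȟ^2 ≅ 0


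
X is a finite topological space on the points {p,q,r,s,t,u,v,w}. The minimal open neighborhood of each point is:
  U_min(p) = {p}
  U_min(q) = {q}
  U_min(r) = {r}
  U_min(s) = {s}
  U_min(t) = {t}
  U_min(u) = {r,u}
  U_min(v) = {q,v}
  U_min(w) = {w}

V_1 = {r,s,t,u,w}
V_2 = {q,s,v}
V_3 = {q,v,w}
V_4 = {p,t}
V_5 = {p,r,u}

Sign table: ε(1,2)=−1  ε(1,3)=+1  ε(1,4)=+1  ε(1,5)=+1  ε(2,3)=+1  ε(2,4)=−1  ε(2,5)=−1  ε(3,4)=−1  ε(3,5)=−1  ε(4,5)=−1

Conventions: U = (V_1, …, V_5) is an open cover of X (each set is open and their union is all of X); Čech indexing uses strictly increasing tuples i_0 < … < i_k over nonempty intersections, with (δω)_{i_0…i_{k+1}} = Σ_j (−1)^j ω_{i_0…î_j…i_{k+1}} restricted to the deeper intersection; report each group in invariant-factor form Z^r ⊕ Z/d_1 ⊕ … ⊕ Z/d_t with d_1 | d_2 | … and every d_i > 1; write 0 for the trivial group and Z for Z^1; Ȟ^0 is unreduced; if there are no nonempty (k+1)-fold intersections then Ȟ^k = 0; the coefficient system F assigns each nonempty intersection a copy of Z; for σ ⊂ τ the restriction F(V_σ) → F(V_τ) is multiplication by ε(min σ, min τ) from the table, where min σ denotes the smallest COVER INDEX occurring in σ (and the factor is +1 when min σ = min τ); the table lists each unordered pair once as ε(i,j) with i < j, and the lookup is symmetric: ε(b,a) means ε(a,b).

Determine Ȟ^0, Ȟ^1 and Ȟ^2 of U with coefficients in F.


Ȟ^0(U;F) ≅ 0,  Ȟ^1(U;F) ≅ Z ⊕ Z/2,  Ȟ^2(U;F) ≅ 0

nerve simplices:
  V12={s} V13={w} V14={t} V15={r,u} V23={q,v} V45={p}
C dims 5,6; δ0: rk 5, SNF 1^4·2
degree 0: 5−5−0 = 0 → Ȟ^0 ≅ 0
degree 1: 6−0−5 = 1 plus torsion [2] → Ȟ^1 ≅ Z ⊕ Z/2
degree 2: 0−0−0 = 0 → Ȟ^2 ≅ 0


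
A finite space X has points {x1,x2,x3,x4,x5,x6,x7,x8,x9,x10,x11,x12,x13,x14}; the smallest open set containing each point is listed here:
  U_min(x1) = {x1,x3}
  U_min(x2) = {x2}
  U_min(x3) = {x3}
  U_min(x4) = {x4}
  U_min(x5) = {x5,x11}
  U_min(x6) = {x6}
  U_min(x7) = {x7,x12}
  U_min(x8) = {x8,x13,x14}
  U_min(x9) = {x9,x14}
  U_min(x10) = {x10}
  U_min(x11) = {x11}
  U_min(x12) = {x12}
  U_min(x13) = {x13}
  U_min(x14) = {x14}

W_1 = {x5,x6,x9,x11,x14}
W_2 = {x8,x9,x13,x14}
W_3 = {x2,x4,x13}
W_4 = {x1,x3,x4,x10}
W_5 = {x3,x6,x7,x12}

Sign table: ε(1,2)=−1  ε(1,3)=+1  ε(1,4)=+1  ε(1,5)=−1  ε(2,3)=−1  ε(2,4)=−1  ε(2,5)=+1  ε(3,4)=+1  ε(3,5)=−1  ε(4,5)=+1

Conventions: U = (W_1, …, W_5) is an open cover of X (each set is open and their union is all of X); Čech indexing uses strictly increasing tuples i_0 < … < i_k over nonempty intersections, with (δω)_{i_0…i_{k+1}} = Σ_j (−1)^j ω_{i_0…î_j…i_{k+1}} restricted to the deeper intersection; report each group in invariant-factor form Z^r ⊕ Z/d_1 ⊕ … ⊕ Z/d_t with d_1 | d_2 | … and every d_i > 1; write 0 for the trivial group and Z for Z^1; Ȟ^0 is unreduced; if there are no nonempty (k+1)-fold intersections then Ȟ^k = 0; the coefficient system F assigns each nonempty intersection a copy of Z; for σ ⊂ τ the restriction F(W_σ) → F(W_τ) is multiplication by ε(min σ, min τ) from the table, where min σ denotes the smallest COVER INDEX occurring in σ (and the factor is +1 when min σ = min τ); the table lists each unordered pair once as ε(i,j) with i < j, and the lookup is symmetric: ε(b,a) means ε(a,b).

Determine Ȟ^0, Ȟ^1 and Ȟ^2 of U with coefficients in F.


Ȟ^0 ≅ 0, Ȟ^1 ≅ Z/2, Ȟ^2 ≅ 0

nerve simplices:
  W12={x9,x14} W15={x6} W23={x13} W34={x4} W45={x3}
C dims 5,5; δ0: rk 5, SNF 1^4·2
degree 0: 5−5−0 = 0 → Ȟ^0 ≅ 0
degree 1: 5−0−5 = 0 plus torsion [2] → Ȟ^1 ≅ Z/2
degree 2: 0−0−0 = 0 → Ȟ^2 ≅ 0


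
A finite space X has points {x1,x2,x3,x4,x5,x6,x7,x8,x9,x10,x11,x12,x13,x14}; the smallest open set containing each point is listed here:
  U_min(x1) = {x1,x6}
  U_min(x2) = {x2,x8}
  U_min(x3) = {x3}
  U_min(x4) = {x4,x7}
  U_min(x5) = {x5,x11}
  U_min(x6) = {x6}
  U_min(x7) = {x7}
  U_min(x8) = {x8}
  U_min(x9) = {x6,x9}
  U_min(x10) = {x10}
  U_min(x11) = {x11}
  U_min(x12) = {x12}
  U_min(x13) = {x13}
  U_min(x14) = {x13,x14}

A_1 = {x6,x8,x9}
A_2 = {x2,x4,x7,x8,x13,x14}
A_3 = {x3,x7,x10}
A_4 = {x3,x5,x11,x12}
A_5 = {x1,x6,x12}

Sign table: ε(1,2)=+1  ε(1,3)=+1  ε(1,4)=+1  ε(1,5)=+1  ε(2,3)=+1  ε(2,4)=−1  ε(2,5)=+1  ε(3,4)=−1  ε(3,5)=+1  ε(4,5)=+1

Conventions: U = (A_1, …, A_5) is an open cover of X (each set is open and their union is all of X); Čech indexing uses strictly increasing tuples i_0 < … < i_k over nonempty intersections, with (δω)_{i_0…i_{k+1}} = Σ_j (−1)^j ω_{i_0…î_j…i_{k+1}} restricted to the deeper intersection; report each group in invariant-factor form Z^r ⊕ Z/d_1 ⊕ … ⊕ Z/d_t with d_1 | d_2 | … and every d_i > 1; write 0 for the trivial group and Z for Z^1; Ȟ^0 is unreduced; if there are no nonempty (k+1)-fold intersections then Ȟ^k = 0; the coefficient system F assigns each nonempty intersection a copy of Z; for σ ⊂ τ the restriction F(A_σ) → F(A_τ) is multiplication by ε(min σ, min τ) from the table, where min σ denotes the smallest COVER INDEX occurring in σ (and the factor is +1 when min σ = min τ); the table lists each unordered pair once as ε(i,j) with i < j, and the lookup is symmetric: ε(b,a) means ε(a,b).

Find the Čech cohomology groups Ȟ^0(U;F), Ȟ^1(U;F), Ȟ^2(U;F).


nonempty intersections:
  A12={x8} A15={x6} A23={x7} A34={x3} A45={x12}
C dims 5,5; δ0: rk 5, SNF 1^4·2
Ȟ^0: (5−5)−0=0 ⇒ 0
Ȟ^1: (5−0)−5=0 plus torsion [2] ⇒ Z/2
Ȟ^2: (0−0)−0=0 ⇒ 0

Ȟ^0 ≅ 0; Ȟ^1 ≅ Z/2; Ȟ^2 ≅ 0
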